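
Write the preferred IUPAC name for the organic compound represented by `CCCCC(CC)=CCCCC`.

The longest carbon chain that includes the multiple bond has 10 carbons, so the parent hydride is decane.
The chain contains a C=C double bond, so the unsaturation ending is -ene.
Number the chain so that the substituent locant set {5} is lower than {6} at the first point of difference.
That gives the double bond between C-5 and C-6; an ethyl group at C-5.
The name is 5-ethyldec-5-ene.

5-ethyldec-5-ene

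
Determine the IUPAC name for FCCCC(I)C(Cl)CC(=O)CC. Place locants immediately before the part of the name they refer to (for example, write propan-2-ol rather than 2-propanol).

5-chloro-9-fluoro-6-iodononan-3-one

The longest carbon chain that includes the carbonyl has 9 carbons, so the parent hydride is nonane.
A ketone (C=O on an internal carbon) is the principal characteristic group, giving the suffix -one.
The numbering direction is chosen so that numbering from this end puts the carbonyl group at C-3 rather than C-7.
This places the carbonyl at C-3; a chloro group at C-5; a fluoro group at C-9; an iodo group at C-6.
The substituents are ordered alphabetically, ignoring any di-/tri- multipliers.
Assembling the pieces gives 5-chloro-9-fluoro-6-iodononan-3-one.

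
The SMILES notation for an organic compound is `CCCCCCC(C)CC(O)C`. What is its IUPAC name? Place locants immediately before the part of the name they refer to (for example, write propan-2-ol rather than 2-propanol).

The longest carbon chain that includes the –OH group has 10 carbons, so the parent hydride is decane.
The principal characteristic group is an alcohol (–OH), named with the suffix -ol.
Choose the numbering such that numbering from this end puts the hydroxyl group at C-2 rather than C-9.
This places the hydroxyl at C-2; a methyl group at C-4.
Putting it together: 4-methyldecan-2-ol.

4-methyldecan-2-ol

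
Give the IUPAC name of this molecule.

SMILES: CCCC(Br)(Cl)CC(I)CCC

4-bromo-4-chloro-6-iodononane

The longest continuous carbon chain has 9 atoms, so the parent hydride is nonane.
The numbering direction is chosen so that the substituent locant set {4,4,6} is lower than {4,6,6} at the first point of difference.
That gives a bromo group at C-4; a chloro group at C-4; an iodo group at C-6.
Prefixes are listed alphabetically: bromo, chloro, iodo.
The name is 4-bromo-4-chloro-6-iodononane.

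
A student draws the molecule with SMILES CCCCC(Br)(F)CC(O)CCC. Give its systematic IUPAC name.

Counting along the main chain through the –OH group gives 10 carbons: the parent is decane.
An alcohol (–OH) is the principal characteristic group, giving the suffix -ol.
The numbering direction is chosen so that numbering from this end puts the hydroxyl group at C-4 rather than C-7.
With this numbering: the hydroxyl at C-4; a bromo group at C-6; a fluoro group at C-6.
Prefixes are listed alphabetically: bromo, fluoro.
Assembling the pieces gives 6-bromo-6-fluorodecan-4-ol.

6-bromo-6-fluorodecan-4-ol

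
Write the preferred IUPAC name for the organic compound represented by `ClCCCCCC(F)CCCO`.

The longest carbon chain that includes the –OH group has 9 carbons, so the parent hydride is nonane.
An alcohol (–OH) is the principal characteristic group, giving the suffix -ol.
The numbering direction is chosen so that numbering from this end puts the hydroxyl group at C-1 rather than C-9.
That gives the hydroxyl at C-1; a chloro group at C-9; a fluoro group at C-4.
Prefixes are listed alphabetically: chloro, fluoro.
Putting it together: 9-chloro-4-fluorononan-1-ol.

9-chloro-4-fluorononan-1-ol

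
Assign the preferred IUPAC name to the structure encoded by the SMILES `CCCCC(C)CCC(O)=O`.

4-methyloctanoic acid

The longest chain bearing the –COOH group is 8 carbons long (octane).
The principal characteristic group is a carboxylic acid (terminal –COOH), named with the suffix -oic acid.
Choose the numbering such that the carboxylic acid carbon is C-1 by definition.
With this numbering: a methyl group at C-4.
The name is 4-methyloctanoic acid.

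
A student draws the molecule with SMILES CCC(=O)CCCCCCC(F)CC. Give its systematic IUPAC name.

10-fluorododecan-3-one

The longest carbon chain that includes the carbonyl has 12 carbons, so the parent hydride is dodecane.
The principal characteristic group is a ketone (C=O on an internal carbon), named with the suffix -one.
Choose the numbering such that numbering from this end puts the carbonyl group at C-3 rather than C-10.
That gives the carbonyl at C-3; a fluoro group at C-10.
Putting it together: 10-fluorododecan-3-one.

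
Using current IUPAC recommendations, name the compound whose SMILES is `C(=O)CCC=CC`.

hex-4-enal

The longest carbon chain that includes the –CHO group and the multiple bond has 6 carbons, so the parent hydride is hexane.
The highest-priority functional group is an aldehyde (terminal –CHO), so the name ends in -al.
The chain contains a C=C double bond, so the unsaturation ending is -ene.
Number the chain so that the aldehyde carbon is C-1 by definition.
This places the double bond between C-4 and C-5.
The name is hex-4-enal.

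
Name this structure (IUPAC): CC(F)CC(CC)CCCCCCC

The longest carbon chain is 11 atoms: the parent is undecane.
Number the chain so that the substituent locant set {2,4} is lower than {8,10} at the first point of difference.
With this numbering: an ethyl group at C-4; a fluoro group at C-2.
Substituent prefixes are cited in alphabetical order (multiplying prefixes like di-/tri- are ignored for ordering).
Assembling the pieces gives 4-ethyl-2-fluoroundecane.

4-ethyl-2-fluoroundecane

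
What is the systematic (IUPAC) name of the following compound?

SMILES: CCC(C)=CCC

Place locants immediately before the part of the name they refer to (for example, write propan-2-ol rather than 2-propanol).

3-methylhex-3-ene

The longest chain bearing the multiple bond is 6 carbons long (hexane).
The chain contains a C=C double bond, so the unsaturation ending is -ene.
The numbering direction is chosen so that the substituent locant set {3} is lower than {4} at the first point of difference.
This places the double bond between C-3 and C-4; a methyl group at C-3.
The name is 3-methylhex-3-ene.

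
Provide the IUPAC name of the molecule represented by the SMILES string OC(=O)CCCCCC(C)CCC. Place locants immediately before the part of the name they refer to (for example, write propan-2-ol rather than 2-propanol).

7-methyldecanoic acid

The longest chain bearing the –COOH group is 10 carbons long (decane).
A carboxylic acid (terminal –COOH) is the principal characteristic group, giving the suffix -oic acid.
Choose the numbering such that the carboxylic acid carbon is C-1 by definition.
That gives a methyl group at C-7.
The name is 7-methyldecanoic acid.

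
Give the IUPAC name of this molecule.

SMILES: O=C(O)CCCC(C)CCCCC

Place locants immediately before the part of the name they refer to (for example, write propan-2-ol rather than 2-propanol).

5-methyldecanoic acid

The longest chain bearing the –COOH group is 10 carbons long (decane).
The principal characteristic group is a carboxylic acid (terminal –COOH), named with the suffix -oic acid.
Number the chain so that the carboxylic acid carbon is C-1 by definition.
This places a methyl group at C-5.
The name is 5-methyldecanoic acid.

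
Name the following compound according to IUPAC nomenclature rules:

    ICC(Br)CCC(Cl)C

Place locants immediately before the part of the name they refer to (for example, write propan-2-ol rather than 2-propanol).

The parent chain contains 6 carbons (hexane).
Choose the numbering such that the substituent locant set {1,2,5} is lower than {2,5,6} at the first point of difference.
With this numbering: a bromo group at C-2; a chloro group at C-5; an iodo group at C-1.
Substituent prefixes are cited in alphabetical order (multiplying prefixes like di-/tri- are ignored for ordering).
Putting it together: 2-bromo-5-chloro-1-iodohexane.

2-bromo-5-chloro-1-iodohexane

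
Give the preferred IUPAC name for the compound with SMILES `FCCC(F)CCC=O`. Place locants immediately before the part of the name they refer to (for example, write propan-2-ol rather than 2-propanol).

4,6-difluorohexanal

Counting along the main chain through the –CHO group gives 6 carbons: the parent is hexane.
The principal characteristic group is an aldehyde (terminal –CHO), named with the suffix -al.
Number the chain so that the aldehyde carbon is C-1 by definition.
That gives fluoro groups at C-4 and C-6.
Putting it together: 4,6-difluorohexanal.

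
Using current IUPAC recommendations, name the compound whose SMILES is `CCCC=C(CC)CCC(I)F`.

4-ethyl-1-fluoro-1-iodooct-4-ene

Counting along the main chain through the multiple bond gives 8 carbons: the parent is octane.
The chain contains a C=C double bond, so the unsaturation ending is -ene.
The numbering direction is chosen so that the substituent locant set {1,1,4} is lower than {5,8,8} at the first point of difference.
This places the double bond between C-4 and C-5; an ethyl group at C-4; a fluoro group at C-1; an iodo group at C-1.
The substituents are ordered alphabetically, ignoring any di-/tri- multipliers.
Assembling the pieces gives 4-ethyl-1-fluoro-1-iodooct-4-ene.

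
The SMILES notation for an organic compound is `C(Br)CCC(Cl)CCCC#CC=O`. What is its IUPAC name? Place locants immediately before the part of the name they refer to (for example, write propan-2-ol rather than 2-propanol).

Counting along the main chain through the –CHO group and the multiple bond gives 10 carbons: the parent is decane.
The principal characteristic group is an aldehyde (terminal –CHO), named with the suffix -al.
There is one C≡C triple bond, indicated by the ending -yne.
The numbering direction is chosen so that the aldehyde carbon is C-1 by definition.
That gives the triple bond between C-2 and C-3; a bromo group at C-10; a chloro group at C-7.
Substituent prefixes are cited in alphabetical order (multiplying prefixes like di-/tri- are ignored for ordering).
Putting it together: 10-bromo-7-chlorodec-2-ynal.

10-bromo-7-chlorodec-2-ynal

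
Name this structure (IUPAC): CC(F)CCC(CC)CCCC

5-ethyl-2-fluorononane

The parent chain contains 9 carbons (nonane).
Number the chain so that the substituent locant set {2,5} is lower than {5,8} at the first point of difference.
This places an ethyl group at C-5; a fluoro group at C-2.
Prefixes are listed alphabetically: ethyl, fluoro.
Putting it together: 5-ethyl-2-fluorononane.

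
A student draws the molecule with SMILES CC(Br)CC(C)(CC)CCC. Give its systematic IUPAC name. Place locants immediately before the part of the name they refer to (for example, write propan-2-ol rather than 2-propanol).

2-bromo-4-ethyl-4-methylheptane

The longest continuous carbon chain has 7 atoms, so the parent hydride is heptane.
The numbering direction is chosen so that the substituent locant set {2,4,4} is lower than {4,4,6} at the first point of difference.
With this numbering: a bromo group at C-2; an ethyl group at C-4; a methyl group at C-4.
Substituent prefixes are cited in alphabetical order (multiplying prefixes like di-/tri- are ignored for ordering).
The name is 2-bromo-4-ethyl-4-methylheptane.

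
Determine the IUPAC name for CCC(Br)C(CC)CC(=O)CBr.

The longest chain bearing the carbonyl is 7 carbons long (heptane).
The highest-priority functional group is a ketone (C=O on an internal carbon), so the name ends in -one.
The numbering direction is chosen so that numbering from this end puts the carbonyl group at C-2 rather than C-6.
With this numbering: the carbonyl at C-2; bromo groups at C-1 and C-5; an ethyl group at C-4.
Prefixes are listed alphabetically: bromo, ethyl.
Putting it together: 1,5-dibromo-4-ethylheptan-2-one.

1,5-dibromo-4-ethylheptan-2-one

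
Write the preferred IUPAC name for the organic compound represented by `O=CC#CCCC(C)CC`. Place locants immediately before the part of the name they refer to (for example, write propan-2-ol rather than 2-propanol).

The longest carbon chain that includes the –CHO group and the multiple bond has 8 carbons, so the parent hydride is octane.
The principal characteristic group is an aldehyde (terminal –CHO), named with the suffix -al.
The chain contains a C≡C triple bond, so the unsaturation ending is -yne.
Number the chain so that the aldehyde carbon is C-1 by definition.
With this numbering: the triple bond between C-2 and C-3; a methyl group at C-6.
Assembling the pieces gives 6-methyloct-2-ynal.

6-methyloct-2-ynal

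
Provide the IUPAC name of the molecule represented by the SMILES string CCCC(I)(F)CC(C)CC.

The longest carbon chain is 8 atoms: the parent is octane.
The numbering direction is chosen so that the substituent locant set {3,5,5} is lower than {4,4,6} at the first point of difference.
This places a fluoro group at C-5; an iodo group at C-5; a methyl group at C-3.
Prefixes are listed alphabetically: fluoro, iodo, methyl.
Assembling the pieces gives 5-fluoro-5-iodo-3-methyloctane.

5-fluoro-5-iodo-3-methyloctane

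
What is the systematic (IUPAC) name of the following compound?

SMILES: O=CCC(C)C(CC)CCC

4-ethyl-3-methylheptanal

The longest carbon chain that includes the –CHO group has 7 carbons, so the parent hydride is heptane.
The highest-priority functional group is an aldehyde (terminal –CHO), so the name ends in -al.
Choose the numbering such that the aldehyde carbon is C-1 by definition.
This places an ethyl group at C-4; a methyl group at C-3.
Substituent prefixes are cited in alphabetical order (multiplying prefixes like di-/tri- are ignored for ordering).
Assembling the pieces gives 4-ethyl-3-methylheptanal.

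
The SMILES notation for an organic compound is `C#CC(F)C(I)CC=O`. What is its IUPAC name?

Counting along the main chain through the –CHO group and the multiple bond gives 6 carbons: the parent is hexane.
An aldehyde (terminal –CHO) is the principal characteristic group, giving the suffix -al.
A C≡C triple bond in the chain gives the infix -yne-.
Number the chain so that the aldehyde carbon is C-1 by definition.
This places the triple bond between C-5 and C-6; a fluoro group at C-4; an iodo group at C-3.
The substituents are ordered alphabetically, ignoring any di-/tri- multipliers.
Assembling the pieces gives 4-fluoro-3-iodohex-5-ynal.

4-fluoro-3-iodohex-5-ynal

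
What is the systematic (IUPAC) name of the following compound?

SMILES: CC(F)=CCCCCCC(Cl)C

The longest carbon chain that includes the multiple bond has 10 carbons, so the parent hydride is decane.
There is one C=C double bond, indicated by the ending -ene.
The numbering direction is chosen so that numbering from this end puts the double bond at C-2 rather than C-8.
That gives the double bond between C-2 and C-3; a chloro group at C-9; a fluoro group at C-2.
Prefixes are listed alphabetically: chloro, fluoro.
The name is 9-chloro-2-fluorodec-2-ene.

9-chloro-2-fluorodec-2-ene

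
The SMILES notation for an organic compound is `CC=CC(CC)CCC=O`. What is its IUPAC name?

The longest carbon chain that includes the –CHO group and the multiple bond has 7 carbons, so the parent hydride is heptane.
The principal characteristic group is an aldehyde (terminal –CHO), named with the suffix -al.
There is one C=C double bond, indicated by the ending -ene.
Choose the numbering such that the aldehyde carbon is C-1 by definition.
This places the double bond between C-5 and C-6; an ethyl group at C-4.
Assembling the pieces gives 4-ethylhept-5-enal.

4-ethylhept-5-enal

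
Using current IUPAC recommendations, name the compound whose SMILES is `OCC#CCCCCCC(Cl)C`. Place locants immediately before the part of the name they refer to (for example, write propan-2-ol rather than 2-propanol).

9-chlorodec-2-yn-1-ol

Counting along the main chain through the –OH group and the multiple bond gives 10 carbons: the parent is decane.
The principal characteristic group is an alcohol (–OH), named with the suffix -ol.
There is one C≡C triple bond, indicated by the ending -yne.
Choose the numbering such that numbering from this end puts the hydroxyl group at C-1 rather than C-10.
That gives the hydroxyl at C-1; the triple bond between C-2 and C-3; a chloro group at C-9.
The name is 9-chlorodec-2-yn-1-ol.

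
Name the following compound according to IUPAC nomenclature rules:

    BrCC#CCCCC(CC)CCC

1-bromo-7-ethyldec-2-yne

The longest chain bearing the multiple bond is 10 carbons long (decane).
There is one C≡C triple bond, indicated by the ending -yne.
The numbering direction is chosen so that numbering from this end puts the triple bond at C-2 rather than C-8.
That gives the triple bond between C-2 and C-3; a bromo group at C-1; an ethyl group at C-7.
Prefixes are listed alphabetically: bromo, ethyl.
The name is 1-bromo-7-ethyldec-2-yne.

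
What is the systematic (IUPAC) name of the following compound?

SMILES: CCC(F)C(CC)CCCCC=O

6-ethyl-7-fluorononanal

The longest chain bearing the –CHO group is 9 carbons long (nonane).
The principal characteristic group is an aldehyde (terminal –CHO), named with the suffix -al.
The numbering direction is chosen so that the aldehyde carbon is C-1 by definition.
With this numbering: an ethyl group at C-6; a fluoro group at C-7.
Prefixes are listed alphabetically: ethyl, fluoro.
Putting it together: 6-ethyl-7-fluorononanal.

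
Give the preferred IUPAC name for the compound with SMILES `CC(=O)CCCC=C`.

Counting along the main chain through the carbonyl and the multiple bond gives 7 carbons: the parent is heptane.
The principal characteristic group is a ketone (C=O on an internal carbon), named with the suffix -one.
A C=C double bond in the chain gives the infix -ene-.
Number the chain so that numbering from this end puts the carbonyl group at C-2 rather than C-6.
This places the carbonyl at C-2; the double bond between C-6 and C-7.
Assembling the pieces gives hept-6-en-2-one.

hept-6-en-2-one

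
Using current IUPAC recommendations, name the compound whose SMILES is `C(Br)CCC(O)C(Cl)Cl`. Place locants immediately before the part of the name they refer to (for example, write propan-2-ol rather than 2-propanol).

5-bromo-1,1-dichloropentan-2-ol

The longest chain bearing the –OH group is 5 carbons long (pentane).
An alcohol (–OH) is the principal characteristic group, giving the suffix -ol.
Number the chain so that numbering from this end puts the hydroxyl group at C-2 rather than C-4.
That gives the hydroxyl at C-2; a bromo group at C-5; two chloro groups at C-1.
The substituents are ordered alphabetically, ignoring any di-/tri- multipliers.
The name is 5-bromo-1,1-dichloropentan-2-ol.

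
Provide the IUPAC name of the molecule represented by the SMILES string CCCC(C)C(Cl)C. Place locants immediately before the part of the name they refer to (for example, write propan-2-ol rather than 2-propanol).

2-chloro-3-methylhexane

The parent chain contains 6 carbons (hexane).
Choose the numbering such that the substituent locant set {2,3} is lower than {4,5} at the first point of difference.
With this numbering: a chloro group at C-2; a methyl group at C-3.
The substituents are ordered alphabetically, ignoring any di-/tri- multipliers.
Putting it together: 2-chloro-3-methylhexane.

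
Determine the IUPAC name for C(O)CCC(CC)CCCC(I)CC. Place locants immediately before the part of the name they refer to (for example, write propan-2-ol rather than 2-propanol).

4-ethyl-8-iododecan-1-ol

Counting along the main chain through the –OH group gives 10 carbons: the parent is decane.
An alcohol (–OH) is the principal characteristic group, giving the suffix -ol.
Choose the numbering such that numbering from this end puts the hydroxyl group at C-1 rather than C-10.
With this numbering: the hydroxyl at C-1; an ethyl group at C-4; an iodo group at C-8.
The substituents are ordered alphabetically, ignoring any di-/tri- multipliers.
Putting it together: 4-ethyl-8-iododecan-1-ol.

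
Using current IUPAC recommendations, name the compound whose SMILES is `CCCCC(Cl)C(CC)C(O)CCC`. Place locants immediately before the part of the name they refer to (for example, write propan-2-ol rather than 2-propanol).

Counting along the main chain through the –OH group gives 10 carbons: the parent is decane.
The principal characteristic group is an alcohol (–OH), named with the suffix -ol.
Number the chain so that numbering from this end puts the hydroxyl group at C-4 rather than C-7.
That gives the hydroxyl at C-4; a chloro group at C-6; an ethyl group at C-5.
Prefixes are listed alphabetically: chloro, ethyl.
Assembling the pieces gives 6-chloro-5-ethyldecan-4-ol.

6-chloro-5-ethyldecan-4-ol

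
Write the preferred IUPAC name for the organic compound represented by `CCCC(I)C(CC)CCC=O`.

4-ethyl-5-iodooctanal

The longest carbon chain that includes the –CHO group has 8 carbons, so the parent hydride is octane.
The highest-priority functional group is an aldehyde (terminal –CHO), so the name ends in -al.
Choose the numbering such that the aldehyde carbon is C-1 by definition.
This places an ethyl group at C-4; an iodo group at C-5.
Prefixes are listed alphabetically: ethyl, iodo.
Assembling the pieces gives 4-ethyl-5-iodooctanal.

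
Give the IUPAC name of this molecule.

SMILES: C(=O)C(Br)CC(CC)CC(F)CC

Counting along the main chain through the –CHO group gives 8 carbons: the parent is octane.
The highest-priority functional group is an aldehyde (terminal –CHO), so the name ends in -al.
The numbering direction is chosen so that the aldehyde carbon is C-1 by definition.
With this numbering: a bromo group at C-2; an ethyl group at C-4; a fluoro group at C-6.
Prefixes are listed alphabetically: bromo, ethyl, fluoro.
Putting it together: 2-bromo-4-ethyl-6-fluorooctanal.

2-bromo-4-ethyl-6-fluorooctanal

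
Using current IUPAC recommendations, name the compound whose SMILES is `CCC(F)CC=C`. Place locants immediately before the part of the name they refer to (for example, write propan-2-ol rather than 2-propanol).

4-fluorohex-1-ene

Counting along the main chain through the multiple bond gives 6 carbons: the parent is hexane.
There is one C=C double bond, indicated by the ending -ene.
The numbering direction is chosen so that numbering from this end puts the double bond at C-1 rather than C-5.
This places the double bond between C-1 and C-2; a fluoro group at C-4.
Putting it together: 4-fluorohex-1-ene.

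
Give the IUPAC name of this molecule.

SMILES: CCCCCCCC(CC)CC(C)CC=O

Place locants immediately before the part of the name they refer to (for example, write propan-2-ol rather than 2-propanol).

The longest chain bearing the –CHO group is 12 carbons long (dodecane).
The highest-priority functional group is an aldehyde (terminal –CHO), so the name ends in -al.
The numbering direction is chosen so that the aldehyde carbon is C-1 by definition.
With this numbering: an ethyl group at C-5; a methyl group at C-3.
Prefixes are listed alphabetically: ethyl, methyl.
The name is 5-ethyl-3-methyldodecanal.

5-ethyl-3-methyldodecanal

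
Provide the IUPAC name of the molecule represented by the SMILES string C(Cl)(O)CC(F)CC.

Counting along the main chain through the –OH group gives 5 carbons: the parent is pentane.
The highest-priority functional group is an alcohol (–OH), so the name ends in -ol.
The numbering direction is chosen so that numbering from this end puts the hydroxyl group at C-1 rather than C-5.
This places the hydroxyl at C-1; a chloro group at C-1; a fluoro group at C-3.
The substituents are ordered alphabetically, ignoring any di-/tri- multipliers.
Assembling the pieces gives 1-chloro-3-fluoropentan-1-ol.

1-chloro-3-fluoropentan-1-ol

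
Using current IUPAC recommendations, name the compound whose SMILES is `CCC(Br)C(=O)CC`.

The longest carbon chain that includes the carbonyl has 6 carbons, so the parent hydride is hexane.
The principal characteristic group is a ketone (C=O on an internal carbon), named with the suffix -one.
Number the chain so that numbering from this end puts the carbonyl group at C-3 rather than C-4.
This places the carbonyl at C-3; a bromo group at C-4.
Putting it together: 4-bromohexan-3-one.

4-bromohexan-3-one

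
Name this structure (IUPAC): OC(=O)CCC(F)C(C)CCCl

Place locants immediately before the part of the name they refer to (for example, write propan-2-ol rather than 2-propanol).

Counting along the main chain through the –COOH group gives 7 carbons: the parent is heptane.
A carboxylic acid (terminal –COOH) is the principal characteristic group, giving the suffix -oic acid.
Choose the numbering such that the carboxylic acid carbon is C-1 by definition.
This places a chloro group at C-7; a fluoro group at C-4; a methyl group at C-5.
The substituents are ordered alphabetically, ignoring any di-/tri- multipliers.
Assembling the pieces gives 7-chloro-4-fluoro-5-methylheptanoic acid.

7-chloro-4-fluoro-5-methylheptanoic acid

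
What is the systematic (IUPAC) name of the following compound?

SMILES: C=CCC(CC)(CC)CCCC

4,4-diethyloct-1-ene

The longest carbon chain that includes the multiple bond has 8 carbons, so the parent hydride is octane.
A C=C double bond in the chain gives the infix -ene-.
Number the chain so that numbering from this end puts the double bond at C-1 rather than C-7.
This places the double bond between C-1 and C-2; two ethyl groups at C-4.
The name is 4,4-diethyloct-1-ene.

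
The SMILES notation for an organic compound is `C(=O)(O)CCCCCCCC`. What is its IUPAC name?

Counting along the main chain through the –COOH group gives 9 carbons: the parent is nonane.
A carboxylic acid (terminal –COOH) is the principal characteristic group, giving the suffix -oic acid.
Choose the numbering such that the carboxylic acid carbon is C-1 by definition.
The name is nonanoic acid.

nonanoic acid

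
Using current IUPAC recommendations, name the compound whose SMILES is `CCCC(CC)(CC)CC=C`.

The longest carbon chain that includes the multiple bond has 7 carbons, so the parent hydride is heptane.
There is one C=C double bond, indicated by the ending -ene.
The numbering direction is chosen so that numbering from this end puts the double bond at C-1 rather than C-6.
With this numbering: the double bond between C-1 and C-2; two ethyl groups at C-4.
The name is 4,4-diethylhept-1-ene.

4,4-diethylhept-1-ene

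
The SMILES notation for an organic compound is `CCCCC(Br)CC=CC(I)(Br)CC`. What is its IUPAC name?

3,7-dibromo-3-iodoundec-4-ene

The longest chain bearing the multiple bond is 11 carbons long (undecane).
The chain contains a C=C double bond, so the unsaturation ending is -ene.
The numbering direction is chosen so that numbering from this end puts the double bond at C-4 rather than C-7.
With this numbering: the double bond between C-4 and C-5; bromo groups at C-3 and C-7; an iodo group at C-3.
Prefixes are listed alphabetically: bromo, iodo.
Putting it together: 3,7-dibromo-3-iodoundec-4-ene.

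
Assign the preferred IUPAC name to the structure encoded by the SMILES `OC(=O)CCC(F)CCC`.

Counting along the main chain through the –COOH group gives 7 carbons: the parent is heptane.
The highest-priority functional group is a carboxylic acid (terminal –COOH), so the name ends in -oic acid.
Choose the numbering such that the carboxylic acid carbon is C-1 by definition.
This places a fluoro group at C-4.
Assembling the pieces gives 4-fluoroheptanoic acid.

4-fluoroheptanoic acid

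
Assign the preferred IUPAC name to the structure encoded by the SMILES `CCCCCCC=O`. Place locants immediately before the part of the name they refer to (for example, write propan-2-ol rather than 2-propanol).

heptanal

Counting along the main chain through the –CHO group gives 7 carbons: the parent is heptane.
The principal characteristic group is an aldehyde (terminal –CHO), named with the suffix -al.
The numbering direction is chosen so that the aldehyde carbon is C-1 by definition.
The name is heptanal.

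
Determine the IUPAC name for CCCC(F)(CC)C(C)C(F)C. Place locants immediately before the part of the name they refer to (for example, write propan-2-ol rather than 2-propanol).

The longest carbon chain is 7 atoms: the parent is heptane.
Choose the numbering such that the substituent locant set {2,3,4,4} is lower than {4,4,5,6} at the first point of difference.
With this numbering: an ethyl group at C-4; fluoro groups at C-2 and C-4; a methyl group at C-3.
Substituent prefixes are cited in alphabetical order (multiplying prefixes like di-/tri- are ignored for ordering).
Assembling the pieces gives 4-ethyl-2,4-difluoro-3-methylheptane.

4-ethyl-2,4-difluoro-3-methylheptane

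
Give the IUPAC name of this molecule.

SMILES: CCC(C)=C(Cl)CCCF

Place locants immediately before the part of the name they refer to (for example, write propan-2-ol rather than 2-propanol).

The longest chain bearing the multiple bond is 7 carbons long (heptane).
There is one C=C double bond, indicated by the ending -ene.
Choose the numbering such that numbering from this end puts the double bond at C-3 rather than C-4.
That gives the double bond between C-3 and C-4; a chloro group at C-4; a fluoro group at C-7; a methyl group at C-3.
The substituents are ordered alphabetically, ignoring any di-/tri- multipliers.
Putting it together: 4-chloro-7-fluoro-3-methylhept-3-ene.

4-chloro-7-fluoro-3-methylhept-3-ene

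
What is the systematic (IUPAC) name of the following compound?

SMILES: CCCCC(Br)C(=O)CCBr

The longest carbon chain that includes the carbonyl has 8 carbons, so the parent hydride is octane.
A ketone (C=O on an internal carbon) is the principal characteristic group, giving the suffix -one.
Choose the numbering such that numbering from this end puts the carbonyl group at C-3 rather than C-6.
This places the carbonyl at C-3; bromo groups at C-1 and C-4.
Assembling the pieces gives 1,4-dibromooctan-3-one.

1,4-dibromooctan-3-one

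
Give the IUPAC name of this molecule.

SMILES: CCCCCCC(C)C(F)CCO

The longest chain bearing the –OH group is 10 carbons long (decane).
The principal characteristic group is an alcohol (–OH), named with the suffix -ol.
Number the chain so that numbering from this end puts the hydroxyl group at C-1 rather than C-10.
That gives the hydroxyl at C-1; a fluoro group at C-3; a methyl group at C-4.
Substituent prefixes are cited in alphabetical order (multiplying prefixes like di-/tri- are ignored for ordering).
The name is 3-fluoro-4-methyldecan-1-ol.

3-fluoro-4-methyldecan-1-ol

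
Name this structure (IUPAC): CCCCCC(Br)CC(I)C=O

4-bromo-2-iodononanal

The longest carbon chain that includes the –CHO group has 9 carbons, so the parent hydride is nonane.
The principal characteristic group is an aldehyde (terminal –CHO), named with the suffix -al.
Choose the numbering such that the aldehyde carbon is C-1 by definition.
That gives a bromo group at C-4; an iodo group at C-2.
Substituent prefixes are cited in alphabetical order (multiplying prefixes like di-/tri- are ignored for ordering).
Assembling the pieces gives 4-bromo-2-iodononanal.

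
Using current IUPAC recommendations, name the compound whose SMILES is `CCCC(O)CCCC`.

octan-4-ol

The longest chain bearing the –OH group is 8 carbons long (octane).
The principal characteristic group is an alcohol (–OH), named with the suffix -ol.
Number the chain so that numbering from this end puts the hydroxyl group at C-4 rather than C-5.
This places the hydroxyl at C-4.
Assembling the pieces gives octan-4-ol.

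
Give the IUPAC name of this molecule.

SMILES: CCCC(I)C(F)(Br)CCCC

The parent chain contains 9 carbons (nonane).
Number the chain so that the substituent locant set {4,5,5} is lower than {5,5,6} at the first point of difference.
With this numbering: a bromo group at C-5; a fluoro group at C-5; an iodo group at C-4.
Prefixes are listed alphabetically: bromo, fluoro, iodo.
The name is 5-bromo-5-fluoro-4-iodononane.

5-bromo-5-fluoro-4-iodononane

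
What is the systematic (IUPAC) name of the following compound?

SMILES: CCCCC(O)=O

pentanoic acid

The longest chain bearing the –COOH group is 5 carbons long (pentane).
The highest-priority functional group is a carboxylic acid (terminal –COOH), so the name ends in -oic acid.
The numbering direction is chosen so that the carboxylic acid carbon is C-1 by definition.
The name is pentanoic acid.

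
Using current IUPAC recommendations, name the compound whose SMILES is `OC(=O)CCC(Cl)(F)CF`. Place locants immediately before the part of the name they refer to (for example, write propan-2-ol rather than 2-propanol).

4-chloro-4,5-difluoropentanoic acid

The longest chain bearing the –COOH group is 5 carbons long (pentane).
The principal characteristic group is a carboxylic acid (terminal –COOH), named with the suffix -oic acid.
Choose the numbering such that the carboxylic acid carbon is C-1 by definition.
This places a chloro group at C-4; fluoro groups at C-4 and C-5.
Substituent prefixes are cited in alphabetical order (multiplying prefixes like di-/tri- are ignored for ordering).
Putting it together: 4-chloro-4,5-difluoropentanoic acid.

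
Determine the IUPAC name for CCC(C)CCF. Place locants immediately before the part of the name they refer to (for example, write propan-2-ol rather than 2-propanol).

1-fluoro-3-methylpentane

The longest carbon chain is 5 atoms: the parent is pentane.
Number the chain so that the substituent locant set {1,3} is lower than {3,5} at the first point of difference.
This places a fluoro group at C-1; a methyl group at C-3.
The substituents are ordered alphabetically, ignoring any di-/tri- multipliers.
Putting it together: 1-fluoro-3-methylpentane.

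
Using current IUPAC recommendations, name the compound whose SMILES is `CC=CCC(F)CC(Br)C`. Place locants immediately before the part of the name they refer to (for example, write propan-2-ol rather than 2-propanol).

Counting along the main chain through the multiple bond gives 8 carbons: the parent is octane.
A C=C double bond in the chain gives the infix -ene-.
The numbering direction is chosen so that numbering from this end puts the double bond at C-2 rather than C-6.
This places the double bond between C-2 and C-3; a bromo group at C-7; a fluoro group at C-5.
Prefixes are listed alphabetically: bromo, fluoro.
Assembling the pieces gives 7-bromo-5-fluorooct-2-ene.

7-bromo-5-fluorooct-2-ene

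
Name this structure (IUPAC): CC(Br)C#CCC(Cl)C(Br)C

2,7-dibromo-6-chlorooct-3-yne

The longest chain bearing the multiple bond is 8 carbons long (octane).
There is one C≡C triple bond, indicated by the ending -yne.
Number the chain so that numbering from this end puts the triple bond at C-3 rather than C-5.
With this numbering: the triple bond between C-3 and C-4; bromo groups at C-2 and C-7; a chloro group at C-6.
Prefixes are listed alphabetically: bromo, chloro.
Putting it together: 2,7-dibromo-6-chlorooct-3-yne.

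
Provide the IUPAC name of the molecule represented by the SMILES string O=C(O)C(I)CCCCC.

Counting along the main chain through the –COOH group gives 7 carbons: the parent is heptane.
The highest-priority functional group is a carboxylic acid (terminal –COOH), so the name ends in -oic acid.
The numbering direction is chosen so that the carboxylic acid carbon is C-1 by definition.
With this numbering: an iodo group at C-2.
Assembling the pieces gives 2-iodoheptanoic acid.

2-iodoheptanoic acid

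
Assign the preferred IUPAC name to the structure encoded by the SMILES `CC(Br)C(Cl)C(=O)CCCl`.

The longest chain bearing the carbonyl is 6 carbons long (hexane).
The principal characteristic group is a ketone (C=O on an internal carbon), named with the suffix -one.
The numbering direction is chosen so that numbering from this end puts the carbonyl group at C-3 rather than C-4.
With this numbering: the carbonyl at C-3; a bromo group at C-5; chloro groups at C-1 and C-4.
Substituent prefixes are cited in alphabetical order (multiplying prefixes like di-/tri- are ignored for ordering).
Putting it together: 5-bromo-1,4-dichlorohexan-3-one.

5-bromo-1,4-dichlorohexan-3-one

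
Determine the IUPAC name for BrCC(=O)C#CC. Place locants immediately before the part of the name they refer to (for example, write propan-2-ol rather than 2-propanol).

1-bromopent-3-yn-2-one

The longest carbon chain that includes the carbonyl and the multiple bond has 5 carbons, so the parent hydride is pentane.
The principal characteristic group is a ketone (C=O on an internal carbon), named with the suffix -one.
The chain contains a C≡C triple bond, so the unsaturation ending is -yne.
The numbering direction is chosen so that numbering from this end puts the carbonyl group at C-2 rather than C-4.
This places the carbonyl at C-2; the triple bond between C-3 and C-4; a bromo group at C-1.
Putting it together: 1-bromopent-3-yn-2-one.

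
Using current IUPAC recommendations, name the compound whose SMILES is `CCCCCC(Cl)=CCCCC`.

The longest chain bearing the multiple bond is 11 carbons long (undecane).
The chain contains a C=C double bond, so the unsaturation ending is -ene.
Number the chain so that numbering from this end puts the double bond at C-5 rather than C-6.
This places the double bond between C-5 and C-6; a chloro group at C-6.
Putting it together: 6-chloroundec-5-ene.

6-chloroundec-5-ene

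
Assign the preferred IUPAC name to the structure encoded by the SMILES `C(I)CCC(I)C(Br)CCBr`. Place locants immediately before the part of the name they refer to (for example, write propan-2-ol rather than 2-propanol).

The longest carbon chain is 7 atoms: the parent is heptane.
Choose the numbering such that the substituent locant set {1,3,4,7} is lower than {1,4,5,7} at the first point of difference.
That gives bromo groups at C-1 and C-3; iodo groups at C-4 and C-7.
Substituent prefixes are cited in alphabetical order (multiplying prefixes like di-/tri- are ignored for ordering).
Assembling the pieces gives 1,3-dibromo-4,7-diiodoheptane.

1,3-dibromo-4,7-diiodoheptane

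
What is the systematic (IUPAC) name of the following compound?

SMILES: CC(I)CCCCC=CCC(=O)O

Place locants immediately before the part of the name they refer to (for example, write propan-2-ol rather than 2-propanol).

The longest carbon chain that includes the –COOH group and the multiple bond has 10 carbons, so the parent hydride is decane.
The principal characteristic group is a carboxylic acid (terminal –COOH), named with the suffix -oic acid.
There is one C=C double bond, indicated by the ending -ene.
Choose the numbering such that the carboxylic acid carbon is C-1 by definition.
With this numbering: the double bond between C-3 and C-4; an iodo group at C-9.
Putting it together: 9-iododec-3-enoic acid.

9-iododec-3-enoic acid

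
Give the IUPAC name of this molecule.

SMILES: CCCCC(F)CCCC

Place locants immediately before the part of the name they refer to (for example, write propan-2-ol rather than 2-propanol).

The longest carbon chain is 9 atoms: the parent is nonane.
Both numbering directions give the same locant set; either may be used.
That gives a fluoro group at C-5.
The name is 5-fluorononane.

5-fluorononane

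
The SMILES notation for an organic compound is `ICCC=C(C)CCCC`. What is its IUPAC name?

1-iodo-4-methyloct-3-ene

The longest chain bearing the multiple bond is 8 carbons long (octane).
A C=C double bond in the chain gives the infix -ene-.
Choose the numbering such that numbering from this end puts the double bond at C-3 rather than C-5.
That gives the double bond between C-3 and C-4; an iodo group at C-1; a methyl group at C-4.
The substituents are ordered alphabetically, ignoring any di-/tri- multipliers.
The name is 1-iodo-4-methyloct-3-ene.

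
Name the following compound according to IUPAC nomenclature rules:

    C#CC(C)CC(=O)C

4-methylhex-5-yn-2-one

The longest chain bearing the carbonyl and the multiple bond is 6 carbons long (hexane).
The principal characteristic group is a ketone (C=O on an internal carbon), named with the suffix -one.
A C≡C triple bond in the chain gives the infix -yne-.
Number the chain so that numbering from this end puts the carbonyl group at C-2 rather than C-5.
This places the carbonyl at C-2; the triple bond between C-5 and C-6; a methyl group at C-4.
Putting it together: 4-methylhex-5-yn-2-one.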